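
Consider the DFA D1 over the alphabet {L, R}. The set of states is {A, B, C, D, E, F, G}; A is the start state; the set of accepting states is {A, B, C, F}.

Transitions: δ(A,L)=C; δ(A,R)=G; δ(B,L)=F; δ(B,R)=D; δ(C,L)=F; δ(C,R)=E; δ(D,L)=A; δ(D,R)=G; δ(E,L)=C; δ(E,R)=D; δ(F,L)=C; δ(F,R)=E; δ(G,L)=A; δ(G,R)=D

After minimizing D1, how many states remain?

2

First remove the unreachable states {B}; 6 states remain.
Initial partition by acceptance: {A,C,F} | {D,E,G}.
No further refinement is possible. Final partition (2 blocks): {A,C,F} | {D,E,G}.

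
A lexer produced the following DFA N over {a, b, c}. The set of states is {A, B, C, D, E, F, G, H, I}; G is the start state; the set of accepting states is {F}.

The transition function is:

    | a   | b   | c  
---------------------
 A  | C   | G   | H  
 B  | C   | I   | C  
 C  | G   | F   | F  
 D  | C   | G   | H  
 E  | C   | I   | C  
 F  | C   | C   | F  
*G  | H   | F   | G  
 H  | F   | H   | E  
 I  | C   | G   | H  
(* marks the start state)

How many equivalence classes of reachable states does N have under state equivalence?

Reachable states from the start: {C,E,F,G,H,I}. Unreachable: {A,B,D} — drop them.
Initial partition by acceptance: {F} | {C,E,G,H,I}.
Refine {C,E,G,H,I} on symbol a: members go to different blocks, giving {C,E,G,I} and {H}.
Refine {C,E,G,I} on symbol a: members go to different blocks, giving {C,E,I} and {G}.
Refine {C,E,I} on symbol a: members go to different blocks, giving {E,I} and {C}.
On input b, block {E,I} splits into {E} and {I}.
The partition is now stable with 6 blocks: {F} | {E} | {H} | {G} | {C} | {I}.

6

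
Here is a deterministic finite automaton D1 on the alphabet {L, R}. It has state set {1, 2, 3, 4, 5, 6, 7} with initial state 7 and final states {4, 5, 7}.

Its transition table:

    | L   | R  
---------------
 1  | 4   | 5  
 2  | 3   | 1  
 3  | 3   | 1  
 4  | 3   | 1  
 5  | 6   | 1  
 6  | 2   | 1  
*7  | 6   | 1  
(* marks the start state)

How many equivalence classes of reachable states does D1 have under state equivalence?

3

Every state is reachable, so we keep all 7.
P0 = {4,5,7} | {1,2,3,6}.
On input L, block {1,2,3,6} splits into {2,3,6} and {1}.
No further refinement is possible. Final partition (3 blocks): {4,5,7} | {2,3,6} | {1}.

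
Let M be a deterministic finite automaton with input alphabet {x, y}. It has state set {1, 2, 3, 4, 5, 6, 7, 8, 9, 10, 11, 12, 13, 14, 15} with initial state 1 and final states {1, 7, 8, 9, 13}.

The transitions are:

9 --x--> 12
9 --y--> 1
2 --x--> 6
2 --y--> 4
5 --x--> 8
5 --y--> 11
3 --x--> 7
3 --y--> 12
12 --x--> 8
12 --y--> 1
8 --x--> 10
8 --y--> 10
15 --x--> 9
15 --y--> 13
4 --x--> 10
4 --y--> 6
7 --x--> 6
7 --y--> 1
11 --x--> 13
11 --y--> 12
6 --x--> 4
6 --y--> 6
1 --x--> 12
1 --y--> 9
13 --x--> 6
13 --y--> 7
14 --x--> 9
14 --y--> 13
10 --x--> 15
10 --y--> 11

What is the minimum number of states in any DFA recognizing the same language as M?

10

Reachable states from the start: {1,4,6,7,8,9,10,11,12,13,15}. Unreachable: {2,3,5,14} — drop them.
Initial partition by acceptance: {1,7,8,9,13} | {4,6,10,11,12,15}.
Refine {1,7,8,9,13} on symbol y: members go to different blocks, giving {1,7,9,13} and {8}.
Refine {4,6,10,11,12,15} on symbol x: members go to different blocks, giving {4,6,10} and {11,15} and {12}.
Refine {1,7,9,13} on symbol x: members go to different blocks, giving {1,9} and {7,13}.
On input x, block {4,6,10} splits into {4,6} and {10}.
Refine {4,6} on symbol x: members go to different blocks, giving {4} and {6}.
On input x, block {11,15} splits into {11} and {15}.
Refine {7,13} on symbol y: members go to different blocks, giving {7} and {13}.
Stable partition: {1,9} | {4} | {8} | {11} | {12} | {7} | {10} | {6} | {15} | {13} — 10 equivalence classes.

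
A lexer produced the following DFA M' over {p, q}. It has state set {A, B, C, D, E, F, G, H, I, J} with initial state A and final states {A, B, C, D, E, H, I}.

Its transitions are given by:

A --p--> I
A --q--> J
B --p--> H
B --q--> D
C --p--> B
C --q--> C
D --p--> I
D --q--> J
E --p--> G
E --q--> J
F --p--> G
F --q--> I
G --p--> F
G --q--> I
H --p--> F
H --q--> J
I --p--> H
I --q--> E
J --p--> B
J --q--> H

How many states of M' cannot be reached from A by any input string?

BFS from A reaches {A, B, D, E, F, G, H, I, J}; the 1 state(s) C are never visited.

1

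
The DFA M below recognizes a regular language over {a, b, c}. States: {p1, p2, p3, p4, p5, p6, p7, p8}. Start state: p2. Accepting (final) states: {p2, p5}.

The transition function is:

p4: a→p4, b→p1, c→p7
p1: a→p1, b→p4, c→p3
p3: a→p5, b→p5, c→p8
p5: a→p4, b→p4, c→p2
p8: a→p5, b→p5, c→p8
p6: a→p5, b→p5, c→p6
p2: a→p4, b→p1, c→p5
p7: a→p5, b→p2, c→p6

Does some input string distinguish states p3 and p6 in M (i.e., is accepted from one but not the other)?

Start with accepting vs non-accepting: {p2,p5} | {p1,p3,p4,p6,p7,p8}.
On input a, block {p1,p3,p4,p6,p7,p8} splits into {p3,p6,p7,p8} and {p1,p4}.
No further refinement is possible. Final partition (3 blocks): {p2,p5} | {p3,p6,p7,p8} | {p1,p4}.
p3 and p6 lie in the same block of the stable partition, so they are equivalent — no string distinguishes them.

No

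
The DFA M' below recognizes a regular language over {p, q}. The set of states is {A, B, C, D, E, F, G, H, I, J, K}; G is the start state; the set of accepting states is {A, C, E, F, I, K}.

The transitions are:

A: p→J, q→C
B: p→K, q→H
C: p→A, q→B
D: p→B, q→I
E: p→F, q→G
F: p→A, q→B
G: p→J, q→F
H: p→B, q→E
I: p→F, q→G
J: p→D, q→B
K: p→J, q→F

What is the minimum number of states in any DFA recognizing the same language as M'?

7

All states are reachable from the start state.
Initial partition by acceptance: {A,C,E,F,I,K} | {B,D,G,H,J}.
On input p, block {A,C,E,F,I,K} splits into {C,E,F,I} and {A,K}.
On input p, block {C,E,F,I} splits into {C,F} and {E,I}.
Refine {B,D,G,H,J} on symbol p: members go to different blocks, giving {D,G,H,J} and {B}.
On input p, block {D,G,H,J} splits into {D,H} and {G,J}.
Refine {G,J} on symbol p: members go to different blocks, giving {G} and {J}.
Stable partition: {C,F} | {D,H} | {A,K} | {E,I} | {B} | {G} | {J} — 7 equivalence classes.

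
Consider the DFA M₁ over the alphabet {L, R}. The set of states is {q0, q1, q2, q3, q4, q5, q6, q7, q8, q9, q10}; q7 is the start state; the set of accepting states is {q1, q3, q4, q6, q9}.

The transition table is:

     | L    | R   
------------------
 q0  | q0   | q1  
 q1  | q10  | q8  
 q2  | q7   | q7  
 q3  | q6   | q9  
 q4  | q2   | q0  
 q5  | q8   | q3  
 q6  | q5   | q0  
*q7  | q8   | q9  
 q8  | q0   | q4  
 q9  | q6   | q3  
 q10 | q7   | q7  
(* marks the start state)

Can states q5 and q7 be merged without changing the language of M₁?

Yes

All states are reachable from the start state.
Initial partition by acceptance: {q1,q3,q4,q6,q9} | {q0,q2,q5,q7,q8,q10}.
On input L, block {q1,q3,q4,q6,q9} splits into {q1,q4,q6} and {q3,q9}.
Refine {q0,q2,q5,q7,q8,q10} on symbol R: members go to different blocks, giving {q0,q8} and {q2,q10} and {q5,q7}.
Refine {q1,q4,q6} on symbol L: members go to different blocks, giving {q1,q4} and {q6}.
No further refinement is possible. Final partition (6 blocks): {q1,q4} | {q0,q8} | {q3,q9} | {q2,q10} | {q5,q7} | {q6}.
q5 and q7 lie in the same block of the stable partition, so they are equivalent — no string distinguishes them.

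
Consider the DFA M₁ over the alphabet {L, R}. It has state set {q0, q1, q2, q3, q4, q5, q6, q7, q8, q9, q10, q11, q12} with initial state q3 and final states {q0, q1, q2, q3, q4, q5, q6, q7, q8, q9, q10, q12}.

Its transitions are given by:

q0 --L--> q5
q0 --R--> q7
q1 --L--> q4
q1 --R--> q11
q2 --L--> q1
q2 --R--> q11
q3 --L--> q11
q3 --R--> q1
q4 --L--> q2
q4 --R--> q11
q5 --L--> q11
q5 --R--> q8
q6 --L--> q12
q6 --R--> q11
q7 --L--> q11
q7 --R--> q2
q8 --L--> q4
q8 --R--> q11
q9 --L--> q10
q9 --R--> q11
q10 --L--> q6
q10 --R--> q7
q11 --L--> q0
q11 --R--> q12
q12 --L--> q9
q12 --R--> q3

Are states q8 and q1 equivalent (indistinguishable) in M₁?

Yes

Every state is reachable, so we keep all 13.
Start with accepting vs non-accepting: {q0,q1,q2,q3,q4,q5,q6,q7,q8,q9,q10,q12} | {q11}.
Refine {q0,q1,q2,q3,q4,q5,q6,q7,q8,q9,q10,q12} on symbol L: members go to different blocks, giving {q0,q1,q2,q4,q6,q8,q9,q10,q12} and {q3,q5,q7}.
Refine {q0,q1,q2,q4,q6,q8,q9,q10,q12} on symbol L: members go to different blocks, giving {q1,q2,q4,q6,q8,q9,q10,q12} and {q0}.
On input R, block {q1,q2,q4,q6,q8,q9,q10,q12} splits into {q1,q2,q4,q6,q8,q9} and {q10,q12}.
On input L, block {q1,q2,q4,q6,q8,q9} splits into {q1,q2,q4,q8} and {q6,q9}.
No further refinement is possible. Final partition (6 blocks): {q1,q2,q4,q8} | {q11} | {q3,q5,q7} | {q0} | {q10,q12} | {q6,q9}.
q8 and q1 lie in the same block of the stable partition, so they are equivalent — no string distinguishes them.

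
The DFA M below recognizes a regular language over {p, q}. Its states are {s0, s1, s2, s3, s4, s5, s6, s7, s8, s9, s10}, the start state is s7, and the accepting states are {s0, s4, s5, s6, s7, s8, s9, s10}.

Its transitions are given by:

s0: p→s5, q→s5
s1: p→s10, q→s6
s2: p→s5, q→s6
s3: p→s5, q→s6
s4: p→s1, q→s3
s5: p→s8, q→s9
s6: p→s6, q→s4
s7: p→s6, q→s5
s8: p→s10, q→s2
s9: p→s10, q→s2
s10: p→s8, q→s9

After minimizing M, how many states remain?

Reachable states from the start: {s1,s2,s3,s4,s5,s6,s7,s8,s9,s10}. Unreachable: {s0} — drop them.
Start with accepting vs non-accepting: {s4,s5,s6,s7,s8,s9,s10} | {s1,s2,s3}.
Split {s4,s5,s6,s7,s8,s9,s10} by δ(·,p) → {s5,s6,s7,s8,s9,s10} and {s4}.
On input q, block {s5,s6,s7,s8,s9,s10} splits into {s5,s7,s10} and {s8,s9} and {s6}.
On input p, block {s5,s7,s10} splits into {s5,s10} and {s7}.
No further refinement is possible. Final partition (6 blocks): {s5,s10} | {s1,s2,s3} | {s4} | {s8,s9} | {s6} | {s7}.

6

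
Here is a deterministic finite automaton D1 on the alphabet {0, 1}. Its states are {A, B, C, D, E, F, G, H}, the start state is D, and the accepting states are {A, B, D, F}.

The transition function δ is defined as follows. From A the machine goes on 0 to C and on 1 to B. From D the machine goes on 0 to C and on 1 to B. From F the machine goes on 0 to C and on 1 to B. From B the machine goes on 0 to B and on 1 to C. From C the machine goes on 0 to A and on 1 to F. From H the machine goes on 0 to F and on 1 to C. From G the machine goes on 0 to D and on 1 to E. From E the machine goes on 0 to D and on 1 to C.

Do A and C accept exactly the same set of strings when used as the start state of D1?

No

First remove the unreachable states {E,G,H}; 5 states remain.
Start with accepting vs non-accepting: {A,B,D,F} | {C}.
Split {A,B,D,F} by δ(·,0) → {A,D,F} and {B}.
The partition is now stable with 3 blocks: {A,D,F} | {C} | {B}.
A and C end up in different blocks, so they are distinguishable. For instance, the string 'ε' is accepted from only A.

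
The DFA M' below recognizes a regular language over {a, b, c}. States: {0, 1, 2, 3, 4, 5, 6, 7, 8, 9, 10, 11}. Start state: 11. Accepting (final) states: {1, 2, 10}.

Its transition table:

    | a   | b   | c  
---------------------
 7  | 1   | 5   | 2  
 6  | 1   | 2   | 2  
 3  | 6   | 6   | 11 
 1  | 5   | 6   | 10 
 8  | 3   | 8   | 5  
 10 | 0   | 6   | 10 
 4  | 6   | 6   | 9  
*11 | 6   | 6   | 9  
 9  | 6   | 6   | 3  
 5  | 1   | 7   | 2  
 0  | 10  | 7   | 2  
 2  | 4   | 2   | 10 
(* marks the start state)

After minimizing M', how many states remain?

First remove the unreachable states {8}; 11 states remain.
Initial partition by acceptance: {1,2,10} | {0,3,4,5,6,7,9,11}.
On input b, block {1,2,10} splits into {1,10} and {2}.
Refine {0,3,4,5,6,7,9,11} on symbol a: members go to different blocks, giving {0,5,6,7} and {3,4,9,11}.
On input b, block {0,5,6,7} splits into {0,5,7} and {6}.
Stable partition: {1,10} | {0,5,7} | {2} | {3,4,9,11} | {6} — 5 equivalence classes.

5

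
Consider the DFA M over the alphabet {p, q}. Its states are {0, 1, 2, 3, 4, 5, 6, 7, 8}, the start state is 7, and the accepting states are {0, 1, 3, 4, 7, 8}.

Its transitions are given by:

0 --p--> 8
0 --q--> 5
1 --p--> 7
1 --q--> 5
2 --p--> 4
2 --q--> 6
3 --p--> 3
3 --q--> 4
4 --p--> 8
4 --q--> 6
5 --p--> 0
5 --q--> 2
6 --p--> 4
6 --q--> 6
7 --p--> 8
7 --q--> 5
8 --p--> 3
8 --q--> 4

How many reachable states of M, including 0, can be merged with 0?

States {1} cannot be reached from the start state, so discard them.
P0 = {0,3,4,7,8} | {2,5,6}.
On input q, block {0,3,4,7,8} splits into {0,4,7} and {3,8}.
The partition is now stable with 3 blocks: {0,4,7} | {2,5,6} | {3,8}.
State 0 belongs to the block {0,4,7}, which has 3 states.

3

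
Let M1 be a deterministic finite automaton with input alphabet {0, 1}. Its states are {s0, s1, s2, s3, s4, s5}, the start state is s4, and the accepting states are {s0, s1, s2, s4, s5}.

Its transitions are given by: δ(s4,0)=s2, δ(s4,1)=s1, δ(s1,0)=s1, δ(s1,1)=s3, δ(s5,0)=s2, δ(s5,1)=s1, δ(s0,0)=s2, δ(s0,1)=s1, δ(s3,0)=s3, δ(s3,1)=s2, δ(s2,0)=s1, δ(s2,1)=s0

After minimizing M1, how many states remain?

4

Reachable states from the start: {s0,s1,s2,s3,s4}. Unreachable: {s5} — drop them.
Initial partition by acceptance: {s0,s1,s2,s4} | {s3}.
Split {s0,s1,s2,s4} by δ(·,1) → {s0,s2,s4} and {s1}.
Refine {s0,s2,s4} on symbol 0: members go to different blocks, giving {s0,s4} and {s2}.
Stable partition: {s0,s4} | {s3} | {s1} | {s2} — 4 equivalence classes.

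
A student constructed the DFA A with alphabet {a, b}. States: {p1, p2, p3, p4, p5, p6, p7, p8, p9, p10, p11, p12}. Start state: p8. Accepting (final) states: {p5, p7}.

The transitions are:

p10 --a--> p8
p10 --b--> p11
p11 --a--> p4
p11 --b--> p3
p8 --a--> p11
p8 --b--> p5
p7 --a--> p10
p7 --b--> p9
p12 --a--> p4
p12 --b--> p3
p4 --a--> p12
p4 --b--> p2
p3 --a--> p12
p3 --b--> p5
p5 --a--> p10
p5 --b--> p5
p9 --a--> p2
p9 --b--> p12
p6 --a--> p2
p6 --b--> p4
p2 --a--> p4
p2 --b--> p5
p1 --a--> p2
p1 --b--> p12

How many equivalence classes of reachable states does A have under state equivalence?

States {p1,p6,p7,p9} cannot be reached from the start state, so discard them.
P0 = {p5} | {p2,p3,p4,p8,p10,p11,p12}.
Refine {p2,p3,p4,p8,p10,p11,p12} on symbol b: members go to different blocks, giving {p4,p10,p11,p12} and {p2,p3,p8}.
Split {p4,p10,p11,p12} by δ(·,a) → {p4,p11,p12} and {p10}.
Stable partition: {p5} | {p4,p11,p12} | {p2,p3,p8} | {p10} — 4 equivalence classes.

4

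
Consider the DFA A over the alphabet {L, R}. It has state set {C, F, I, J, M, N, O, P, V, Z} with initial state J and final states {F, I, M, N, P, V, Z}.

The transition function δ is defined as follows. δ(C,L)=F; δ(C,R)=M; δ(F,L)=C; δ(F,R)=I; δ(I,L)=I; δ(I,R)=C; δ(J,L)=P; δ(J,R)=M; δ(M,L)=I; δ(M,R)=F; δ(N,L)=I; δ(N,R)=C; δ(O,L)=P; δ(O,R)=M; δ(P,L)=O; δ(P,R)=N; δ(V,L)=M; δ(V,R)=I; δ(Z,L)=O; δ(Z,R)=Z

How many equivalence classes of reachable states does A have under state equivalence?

4

First remove the unreachable states {V,Z}; 8 states remain.
P0 = {F,I,M,N,P} | {C,J,O}.
On input L, block {F,I,M,N,P} splits into {I,M,N} and {F,P}.
Split {I,M,N} by δ(·,R) → {I,N} and {M}.
No further refinement is possible. Final partition (4 blocks): {I,N} | {C,J,O} | {F,P} | {M}.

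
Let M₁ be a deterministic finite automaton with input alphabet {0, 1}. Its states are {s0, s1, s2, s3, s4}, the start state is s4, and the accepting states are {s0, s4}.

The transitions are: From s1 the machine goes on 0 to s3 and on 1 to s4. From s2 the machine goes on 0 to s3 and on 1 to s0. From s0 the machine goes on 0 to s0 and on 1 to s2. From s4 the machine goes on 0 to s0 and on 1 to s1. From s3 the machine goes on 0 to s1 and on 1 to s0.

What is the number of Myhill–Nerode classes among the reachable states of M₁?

Every state is reachable, so we keep all 5.
Start with accepting vs non-accepting: {s0,s4} | {s1,s2,s3}.
No further refinement is possible. Final partition (2 blocks): {s0,s4} | {s1,s2,s3}.

2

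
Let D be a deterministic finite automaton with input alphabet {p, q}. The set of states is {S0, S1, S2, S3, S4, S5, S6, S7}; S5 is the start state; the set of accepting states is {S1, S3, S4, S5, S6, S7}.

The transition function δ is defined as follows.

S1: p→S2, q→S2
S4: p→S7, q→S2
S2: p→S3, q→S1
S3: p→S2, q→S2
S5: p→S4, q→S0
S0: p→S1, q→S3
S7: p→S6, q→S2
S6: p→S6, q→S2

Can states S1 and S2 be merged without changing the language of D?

Every state is reachable, so we keep all 8.
Start with accepting vs non-accepting: {S1,S3,S4,S5,S6,S7} | {S0,S2}.
Split {S1,S3,S4,S5,S6,S7} by δ(·,p) → {S4,S5,S6,S7} and {S1,S3}.
Stable partition: {S4,S5,S6,S7} | {S0,S2} | {S1,S3} — 3 equivalence classes.
S1 and S2 end up in different blocks, so they are distinguishable. For instance, the string 'ε' is accepted from only S1.

No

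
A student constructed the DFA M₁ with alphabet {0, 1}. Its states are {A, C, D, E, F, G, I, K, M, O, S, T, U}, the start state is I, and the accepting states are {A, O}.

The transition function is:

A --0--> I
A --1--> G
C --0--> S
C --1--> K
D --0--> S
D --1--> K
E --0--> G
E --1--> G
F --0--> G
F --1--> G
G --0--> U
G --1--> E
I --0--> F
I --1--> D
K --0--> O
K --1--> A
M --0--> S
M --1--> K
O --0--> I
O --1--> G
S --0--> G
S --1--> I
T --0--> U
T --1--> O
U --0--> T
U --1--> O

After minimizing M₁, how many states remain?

8

States {C,M} cannot be reached from the start state, so discard them.
P0 = {A,O} | {D,E,F,G,I,K,S,T,U}.
Refine {D,E,F,G,I,K,S,T,U} on symbol 0: members go to different blocks, giving {D,E,F,G,I,S,T,U} and {K}.
On input 1, block {D,E,F,G,I,S,T,U} splits into {E,F,G,I,S} and {T,U} and {D}.
Refine {E,F,G,I,S} on symbol 0: members go to different blocks, giving {E,F,I,S} and {G}.
On input 0, block {E,F,I,S} splits into {E,F,S} and {I}.
Split {E,F,S} by δ(·,1) → {E,F} and {S}.
No further refinement is possible. Final partition (8 blocks): {A,O} | {E,F} | {K} | {T,U} | {D} | {G} | {I} | {S}.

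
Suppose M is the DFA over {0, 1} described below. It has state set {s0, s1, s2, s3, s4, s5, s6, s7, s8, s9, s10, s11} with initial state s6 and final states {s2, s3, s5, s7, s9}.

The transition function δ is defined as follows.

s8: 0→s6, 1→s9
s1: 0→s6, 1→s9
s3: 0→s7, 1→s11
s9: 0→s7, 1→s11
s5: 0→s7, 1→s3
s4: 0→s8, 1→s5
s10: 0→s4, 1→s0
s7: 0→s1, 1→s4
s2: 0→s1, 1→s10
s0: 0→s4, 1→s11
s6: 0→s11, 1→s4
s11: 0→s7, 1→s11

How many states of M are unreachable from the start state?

3

Starting at s6 and following transitions, the reachable set is {s1, s3, s4, s5, s6, s7, s8, s9, s11}. That leaves s0, s2, s10 unreachable — 3 in total.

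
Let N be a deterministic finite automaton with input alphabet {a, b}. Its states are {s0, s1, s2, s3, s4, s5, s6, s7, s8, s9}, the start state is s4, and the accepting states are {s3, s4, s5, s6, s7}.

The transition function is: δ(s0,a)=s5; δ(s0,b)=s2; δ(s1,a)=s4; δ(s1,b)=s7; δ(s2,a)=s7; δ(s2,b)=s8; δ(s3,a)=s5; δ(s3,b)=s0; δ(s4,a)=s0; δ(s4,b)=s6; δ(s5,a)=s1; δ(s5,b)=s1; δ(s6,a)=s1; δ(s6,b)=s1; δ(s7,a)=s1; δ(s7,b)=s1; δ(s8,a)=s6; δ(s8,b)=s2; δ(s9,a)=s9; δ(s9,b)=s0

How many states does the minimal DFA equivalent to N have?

4

First remove the unreachable states {s3,s9}; 8 states remain.
Initial partition by acceptance: {s4,s5,s6,s7} | {s0,s1,s2,s8}.
On input b, block {s4,s5,s6,s7} splits into {s5,s6,s7} and {s4}.
Split {s0,s1,s2,s8} by δ(·,a) → {s0,s2,s8} and {s1}.
Stable partition: {s5,s6,s7} | {s0,s2,s8} | {s4} | {s1} — 4 equivalence classes.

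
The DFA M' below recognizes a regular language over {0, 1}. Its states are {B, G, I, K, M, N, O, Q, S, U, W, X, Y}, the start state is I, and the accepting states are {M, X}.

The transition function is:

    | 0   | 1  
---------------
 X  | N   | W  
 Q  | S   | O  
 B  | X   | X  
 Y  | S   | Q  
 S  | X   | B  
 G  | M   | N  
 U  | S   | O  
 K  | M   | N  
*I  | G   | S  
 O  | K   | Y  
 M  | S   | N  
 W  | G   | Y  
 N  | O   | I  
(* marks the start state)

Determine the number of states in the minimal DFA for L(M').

10

Reachable states from the start: {B,G,I,K,M,N,O,Q,S,W,X,Y}. Unreachable: {U} — drop them.
P0 = {M,X} | {B,G,I,K,N,O,Q,S,W,Y}.
Split {B,G,I,K,N,O,Q,S,W,Y} by δ(·,0) → {I,N,O,Q,W,Y} and {B,G,K,S}.
On input 0, block {M,X} splits into {M} and {X}.
On input 0, block {I,N,O,Q,W,Y} splits into {I,O,Q,W,Y} and {N}.
Split {I,O,Q,W,Y} by δ(·,1) → {O,Q,W,Y} and {I}.
On input 0, block {B,G,K,S} splits into {B,S} and {G,K}.
Refine {O,Q,W,Y} on symbol 0: members go to different blocks, giving {Q,Y} and {O,W}.
On input 1, block {Q,Y} splits into {Q} and {Y}.
On input 1, block {B,S} splits into {B} and {S}.
No further refinement is possible. Final partition (10 blocks): {M} | {Q} | {B} | {X} | {N} | {I} | {G,K} | {O,W} | {Y} | {S}.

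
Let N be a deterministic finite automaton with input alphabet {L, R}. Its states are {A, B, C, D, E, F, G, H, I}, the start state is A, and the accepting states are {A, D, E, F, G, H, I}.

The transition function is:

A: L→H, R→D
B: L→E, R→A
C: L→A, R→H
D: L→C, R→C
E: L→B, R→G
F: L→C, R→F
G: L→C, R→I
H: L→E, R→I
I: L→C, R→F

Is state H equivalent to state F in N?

No

Every state is reachable, so we keep all 9.
P0 = {A,D,E,F,G,H,I} | {B,C}.
On input L, block {A,D,E,F,G,H,I} splits into {D,E,F,G,I} and {A,H}.
Split {D,E,F,G,I} by δ(·,R) → {E,F,G,I} and {D}.
Refine {B,C} on symbol L: members go to different blocks, giving {B} and {C}.
Refine {E,F,G,I} on symbol L: members go to different blocks, giving {F,G,I} and {E}.
On input L, block {A,H} splits into {A} and {H}.
Stable partition: {F,G,I} | {B} | {A} | {D} | {C} | {E} | {H} — 7 equivalence classes.
H and F end up in different blocks, so they are distinguishable. For instance, the string 'L' is accepted from only H.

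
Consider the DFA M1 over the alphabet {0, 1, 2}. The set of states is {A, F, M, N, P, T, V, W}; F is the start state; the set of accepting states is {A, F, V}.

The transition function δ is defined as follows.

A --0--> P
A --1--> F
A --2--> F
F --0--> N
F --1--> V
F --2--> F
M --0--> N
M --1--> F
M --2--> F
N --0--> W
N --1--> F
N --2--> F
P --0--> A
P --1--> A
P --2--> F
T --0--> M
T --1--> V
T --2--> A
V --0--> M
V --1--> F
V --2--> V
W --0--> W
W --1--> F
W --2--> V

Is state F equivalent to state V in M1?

Yes

First remove the unreachable states {A,P,T}; 5 states remain.
Start with accepting vs non-accepting: {F,V} | {M,N,W}.
No further refinement is possible. Final partition (2 blocks): {F,V} | {M,N,W}.
F and V lie in the same block of the stable partition, so they are equivalent — no string distinguishes them.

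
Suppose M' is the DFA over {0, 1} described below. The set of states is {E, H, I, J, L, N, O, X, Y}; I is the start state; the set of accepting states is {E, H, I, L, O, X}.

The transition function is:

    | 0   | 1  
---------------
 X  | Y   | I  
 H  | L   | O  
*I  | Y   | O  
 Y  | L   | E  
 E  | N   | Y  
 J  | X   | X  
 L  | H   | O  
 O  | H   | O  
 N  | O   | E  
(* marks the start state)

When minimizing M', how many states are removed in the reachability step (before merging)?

No path from I leads to J, X; the other 7 states are all reachable.

2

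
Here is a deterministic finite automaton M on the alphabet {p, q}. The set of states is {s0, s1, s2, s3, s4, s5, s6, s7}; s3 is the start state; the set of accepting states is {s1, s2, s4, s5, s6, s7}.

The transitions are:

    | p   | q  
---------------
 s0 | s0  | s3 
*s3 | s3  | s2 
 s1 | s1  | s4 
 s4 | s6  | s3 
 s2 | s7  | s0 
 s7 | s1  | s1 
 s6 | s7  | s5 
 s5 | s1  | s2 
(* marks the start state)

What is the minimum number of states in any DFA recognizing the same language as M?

Every state is reachable, so we keep all 8.
P0 = {s1,s2,s4,s5,s6,s7} | {s0,s3}.
Refine {s1,s2,s4,s5,s6,s7} on symbol q: members go to different blocks, giving {s1,s5,s6,s7} and {s2,s4}.
On input q, block {s1,s5,s6,s7} splits into {s1,s5} and {s6,s7}.
On input q, block {s0,s3} splits into {s0} and {s3}.
Split {s2,s4} by δ(·,q) → {s2} and {s4}.
Split {s1,s5} by δ(·,q) → {s1} and {s5}.
On input p, block {s6,s7} splits into {s6} and {s7}.
Stable partition: {s1} | {s0} | {s2} | {s6} | {s3} | {s4} | {s5} | {s7} — 8 equivalence classes.

8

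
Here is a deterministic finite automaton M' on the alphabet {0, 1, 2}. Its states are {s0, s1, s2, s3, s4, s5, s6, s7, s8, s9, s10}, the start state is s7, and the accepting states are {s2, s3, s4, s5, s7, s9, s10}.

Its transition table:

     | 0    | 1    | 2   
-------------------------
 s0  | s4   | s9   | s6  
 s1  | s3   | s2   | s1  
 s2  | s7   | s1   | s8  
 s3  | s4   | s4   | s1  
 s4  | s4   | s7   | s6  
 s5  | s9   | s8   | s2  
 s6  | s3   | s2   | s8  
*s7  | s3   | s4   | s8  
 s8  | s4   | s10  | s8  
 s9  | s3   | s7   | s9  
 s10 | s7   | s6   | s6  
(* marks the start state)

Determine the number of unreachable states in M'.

BFS from s7 reaches {s1, s2, s3, s4, s6, s7, s8, s10}; the 3 state(s) s0, s5, s9 are never visited.

3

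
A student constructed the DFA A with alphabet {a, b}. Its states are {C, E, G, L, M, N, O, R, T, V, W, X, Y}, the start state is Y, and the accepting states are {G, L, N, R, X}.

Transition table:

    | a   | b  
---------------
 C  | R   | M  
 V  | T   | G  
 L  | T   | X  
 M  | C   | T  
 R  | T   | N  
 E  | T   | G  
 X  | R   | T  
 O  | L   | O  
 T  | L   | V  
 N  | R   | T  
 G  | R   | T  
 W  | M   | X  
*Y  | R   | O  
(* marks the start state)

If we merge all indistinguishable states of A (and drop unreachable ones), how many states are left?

5

First remove the unreachable states {C,E,M,W}; 9 states remain.
Initial partition by acceptance: {G,L,N,R,X} | {O,T,V,Y}.
Refine {G,L,N,R,X} on symbol a: members go to different blocks, giving {G,N,X} and {L,R}.
Refine {O,T,V,Y} on symbol a: members go to different blocks, giving {O,T,Y} and {V}.
Split {O,T,Y} by δ(·,b) → {O,Y} and {T}.
The partition is now stable with 5 blocks: {G,N,X} | {O,Y} | {L,R} | {V} | {T}.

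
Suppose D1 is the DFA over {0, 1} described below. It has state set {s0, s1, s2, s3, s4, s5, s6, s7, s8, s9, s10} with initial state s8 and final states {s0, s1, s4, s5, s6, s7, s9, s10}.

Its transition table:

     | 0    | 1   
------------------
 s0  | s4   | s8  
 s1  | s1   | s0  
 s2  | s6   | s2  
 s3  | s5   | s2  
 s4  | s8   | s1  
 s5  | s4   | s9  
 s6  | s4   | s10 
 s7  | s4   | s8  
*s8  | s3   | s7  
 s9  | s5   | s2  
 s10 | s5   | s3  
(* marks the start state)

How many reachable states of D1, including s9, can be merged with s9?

2

P0 = {s0,s1,s4,s5,s6,s7,s9,s10} | {s2,s3,s8}.
On input 0, block {s0,s1,s4,s5,s6,s7,s9,s10} splits into {s0,s1,s5,s6,s7,s9,s10} and {s4}.
On input 0, block {s0,s1,s5,s6,s7,s9,s10} splits into {s0,s5,s6,s7} and {s1,s9,s10}.
On input 1, block {s0,s5,s6,s7} splits into {s0,s7} and {s5,s6}.
On input 0, block {s2,s3,s8} splits into {s2,s3} and {s8}.
On input 0, block {s1,s9,s10} splits into {s9,s10} and {s1}.
No further refinement is possible. Final partition (7 blocks): {s0,s7} | {s2,s3} | {s4} | {s9,s10} | {s5,s6} | {s8} | {s1}.
The equivalence class containing s9 is {s9,s10}, of size 2.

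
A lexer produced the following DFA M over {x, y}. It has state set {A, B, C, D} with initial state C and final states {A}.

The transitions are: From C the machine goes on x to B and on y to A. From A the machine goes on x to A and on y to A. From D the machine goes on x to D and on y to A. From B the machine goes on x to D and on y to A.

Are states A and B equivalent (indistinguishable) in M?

No

Every state is reachable, so we keep all 4.
P0 = {A} | {B,C,D}.
The partition is now stable with 2 blocks: {A} | {B,C,D}.
A and B end up in different blocks, so they are distinguishable. For instance, the string 'ε' is accepted from only A.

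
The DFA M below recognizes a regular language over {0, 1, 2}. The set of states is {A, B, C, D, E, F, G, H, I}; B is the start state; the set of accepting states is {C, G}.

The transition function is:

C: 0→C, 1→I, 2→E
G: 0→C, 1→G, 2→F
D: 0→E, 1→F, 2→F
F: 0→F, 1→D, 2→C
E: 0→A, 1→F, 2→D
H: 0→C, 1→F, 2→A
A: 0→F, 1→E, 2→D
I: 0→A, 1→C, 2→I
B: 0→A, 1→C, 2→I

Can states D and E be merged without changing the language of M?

No

First remove the unreachable states {G,H}; 7 states remain.
Start with accepting vs non-accepting: {C} | {A,B,D,E,F,I}.
On input 1, block {A,B,D,E,F,I} splits into {A,D,E,F} and {B,I}.
Refine {A,D,E,F} on symbol 2: members go to different blocks, giving {A,D,E} and {F}.
Split {A,D,E} by δ(·,0) → {D,E} and {A}.
Split {D,E} by δ(·,0) → {D} and {E}.
The partition is now stable with 6 blocks: {C} | {D} | {B,I} | {F} | {A} | {E}.
D and E end up in different blocks, so they are distinguishable. For instance, the string '22' is accepted from only D.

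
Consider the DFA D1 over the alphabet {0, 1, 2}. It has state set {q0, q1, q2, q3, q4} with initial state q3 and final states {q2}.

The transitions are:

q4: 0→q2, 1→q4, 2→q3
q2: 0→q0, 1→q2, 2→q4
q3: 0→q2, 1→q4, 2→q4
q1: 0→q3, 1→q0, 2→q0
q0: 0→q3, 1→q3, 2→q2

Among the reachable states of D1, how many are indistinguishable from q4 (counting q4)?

2

First remove the unreachable states {q1}; 4 states remain.
Start with accepting vs non-accepting: {q2} | {q0,q3,q4}.
Refine {q0,q3,q4} on symbol 0: members go to different blocks, giving {q3,q4} and {q0}.
Stable partition: {q2} | {q3,q4} | {q0} — 3 equivalence classes.
The equivalence class containing q4 is {q3,q4}, of size 2.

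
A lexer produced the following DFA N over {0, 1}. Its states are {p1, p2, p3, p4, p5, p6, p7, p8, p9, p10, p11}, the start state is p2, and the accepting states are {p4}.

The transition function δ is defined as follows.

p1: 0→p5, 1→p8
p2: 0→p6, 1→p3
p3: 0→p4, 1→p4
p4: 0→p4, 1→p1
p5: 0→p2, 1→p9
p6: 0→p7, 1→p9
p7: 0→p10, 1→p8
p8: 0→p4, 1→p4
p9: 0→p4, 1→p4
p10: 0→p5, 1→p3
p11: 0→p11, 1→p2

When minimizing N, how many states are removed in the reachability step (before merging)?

1

No path from p2 leads to p11; the other 10 states are all reachable.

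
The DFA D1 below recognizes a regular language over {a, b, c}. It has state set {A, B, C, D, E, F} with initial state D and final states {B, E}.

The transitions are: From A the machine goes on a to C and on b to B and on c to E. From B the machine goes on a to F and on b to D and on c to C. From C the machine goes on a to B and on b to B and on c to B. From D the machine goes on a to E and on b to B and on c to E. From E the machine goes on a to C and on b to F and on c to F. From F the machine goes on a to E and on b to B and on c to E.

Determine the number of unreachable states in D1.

Starting at D and following transitions, the reachable set is {B, C, D, E, F}. That leaves A unreachable — 1 in total.

1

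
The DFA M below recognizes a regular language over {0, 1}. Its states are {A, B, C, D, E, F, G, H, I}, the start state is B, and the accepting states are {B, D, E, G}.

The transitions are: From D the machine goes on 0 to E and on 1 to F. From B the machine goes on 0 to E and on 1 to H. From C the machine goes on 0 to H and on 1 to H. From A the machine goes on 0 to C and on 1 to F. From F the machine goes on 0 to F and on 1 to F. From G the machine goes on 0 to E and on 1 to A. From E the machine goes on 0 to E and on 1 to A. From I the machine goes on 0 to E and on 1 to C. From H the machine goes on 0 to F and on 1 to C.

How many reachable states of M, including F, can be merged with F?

First remove the unreachable states {D,G,I}; 6 states remain.
P0 = {B,E} | {A,C,F,H}.
No further refinement is possible. Final partition (2 blocks): {B,E} | {A,C,F,H}.
State F belongs to the block {A,C,F,H}, which has 4 states.

4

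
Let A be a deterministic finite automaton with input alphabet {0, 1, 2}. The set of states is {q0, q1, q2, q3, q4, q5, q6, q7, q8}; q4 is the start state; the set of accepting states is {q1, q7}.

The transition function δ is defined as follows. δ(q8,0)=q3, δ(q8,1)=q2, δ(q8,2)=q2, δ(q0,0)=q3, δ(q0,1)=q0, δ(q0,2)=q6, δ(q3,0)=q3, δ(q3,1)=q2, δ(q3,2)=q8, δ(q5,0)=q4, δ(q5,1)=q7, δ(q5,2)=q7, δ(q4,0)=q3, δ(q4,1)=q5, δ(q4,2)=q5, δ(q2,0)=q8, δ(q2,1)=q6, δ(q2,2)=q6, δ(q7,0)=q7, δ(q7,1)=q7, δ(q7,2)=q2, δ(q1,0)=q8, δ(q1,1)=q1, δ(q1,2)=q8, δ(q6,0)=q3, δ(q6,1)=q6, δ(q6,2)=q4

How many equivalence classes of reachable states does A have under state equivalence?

Reachable states from the start: {q2,q3,q4,q5,q6,q7,q8}. Unreachable: {q0,q1} — drop them.
Start with accepting vs non-accepting: {q7} | {q2,q3,q4,q5,q6,q8}.
Refine {q2,q3,q4,q5,q6,q8} on symbol 1: members go to different blocks, giving {q2,q3,q4,q6,q8} and {q5}.
On input 1, block {q2,q3,q4,q6,q8} splits into {q2,q3,q6,q8} and {q4}.
On input 2, block {q2,q3,q6,q8} splits into {q2,q3,q8} and {q6}.
Refine {q2,q3,q8} on symbol 1: members go to different blocks, giving {q3,q8} and {q2}.
Split {q3,q8} by δ(·,2) → {q3} and {q8}.
No further refinement is possible. Final partition (7 blocks): {q7} | {q3} | {q5} | {q4} | {q6} | {q2} | {q8}.

7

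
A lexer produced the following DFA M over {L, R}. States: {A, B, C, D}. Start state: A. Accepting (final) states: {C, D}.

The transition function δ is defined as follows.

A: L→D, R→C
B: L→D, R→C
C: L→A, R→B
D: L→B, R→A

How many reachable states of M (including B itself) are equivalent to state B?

Every state is reachable, so we keep all 4.
P0 = {C,D} | {A,B}.
Stable partition: {C,D} | {A,B} — 2 equivalence classes.
State B belongs to the block {A,B}, which has 2 states.

2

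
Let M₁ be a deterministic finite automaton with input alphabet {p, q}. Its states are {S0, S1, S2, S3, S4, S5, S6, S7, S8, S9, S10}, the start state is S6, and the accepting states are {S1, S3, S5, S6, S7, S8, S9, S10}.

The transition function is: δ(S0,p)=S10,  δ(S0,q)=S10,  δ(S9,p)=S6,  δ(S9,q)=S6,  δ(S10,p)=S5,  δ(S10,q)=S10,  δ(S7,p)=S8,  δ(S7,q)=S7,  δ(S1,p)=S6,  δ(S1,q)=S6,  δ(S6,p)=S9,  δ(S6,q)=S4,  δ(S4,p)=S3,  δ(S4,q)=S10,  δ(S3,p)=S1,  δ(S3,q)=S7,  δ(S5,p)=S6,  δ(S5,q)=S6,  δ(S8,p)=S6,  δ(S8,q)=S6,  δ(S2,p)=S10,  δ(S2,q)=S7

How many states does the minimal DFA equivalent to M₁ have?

First remove the unreachable states {S0,S2}; 9 states remain.
Initial partition by acceptance: {S1,S3,S5,S6,S7,S8,S9,S10} | {S4}.
On input q, block {S1,S3,S5,S6,S7,S8,S9,S10} splits into {S1,S3,S5,S7,S8,S9,S10} and {S6}.
Split {S1,S3,S5,S7,S8,S9,S10} by δ(·,p) → {S1,S5,S8,S9} and {S3,S7,S10}.
No further refinement is possible. Final partition (4 blocks): {S1,S5,S8,S9} | {S4} | {S6} | {S3,S7,S10}.

4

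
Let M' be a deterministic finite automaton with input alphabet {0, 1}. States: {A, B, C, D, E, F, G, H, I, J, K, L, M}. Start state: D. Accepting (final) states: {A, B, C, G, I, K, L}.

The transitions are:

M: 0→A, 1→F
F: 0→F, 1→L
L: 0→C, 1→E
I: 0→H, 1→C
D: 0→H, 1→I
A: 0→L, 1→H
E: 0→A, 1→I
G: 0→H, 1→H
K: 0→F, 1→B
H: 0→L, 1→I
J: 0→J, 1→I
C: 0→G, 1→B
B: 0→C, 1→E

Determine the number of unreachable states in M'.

4

No path from D leads to F, J, K, M; the other 9 states are all reachable.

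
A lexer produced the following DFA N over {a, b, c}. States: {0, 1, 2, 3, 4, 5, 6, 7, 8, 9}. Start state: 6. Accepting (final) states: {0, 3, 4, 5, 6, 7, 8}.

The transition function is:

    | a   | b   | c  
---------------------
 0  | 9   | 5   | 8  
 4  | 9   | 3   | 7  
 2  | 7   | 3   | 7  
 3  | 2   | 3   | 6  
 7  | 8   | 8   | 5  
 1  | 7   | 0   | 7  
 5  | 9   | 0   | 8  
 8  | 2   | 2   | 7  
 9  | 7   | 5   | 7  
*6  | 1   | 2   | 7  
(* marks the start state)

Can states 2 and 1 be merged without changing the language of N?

Yes

Reachable states from the start: {0,1,2,3,5,6,7,8,9}. Unreachable: {4} — drop them.
P0 = {0,3,5,6,7,8} | {1,2,9}.
Split {0,3,5,6,7,8} by δ(·,a) → {0,3,5,6,8} and {7}.
On input b, block {0,3,5,6,8} splits into {0,3,5} and {6,8}.
The partition is now stable with 4 blocks: {0,3,5} | {1,2,9} | {7} | {6,8}.
2 and 1 lie in the same block of the stable partition, so they are equivalent — no string distinguishes them.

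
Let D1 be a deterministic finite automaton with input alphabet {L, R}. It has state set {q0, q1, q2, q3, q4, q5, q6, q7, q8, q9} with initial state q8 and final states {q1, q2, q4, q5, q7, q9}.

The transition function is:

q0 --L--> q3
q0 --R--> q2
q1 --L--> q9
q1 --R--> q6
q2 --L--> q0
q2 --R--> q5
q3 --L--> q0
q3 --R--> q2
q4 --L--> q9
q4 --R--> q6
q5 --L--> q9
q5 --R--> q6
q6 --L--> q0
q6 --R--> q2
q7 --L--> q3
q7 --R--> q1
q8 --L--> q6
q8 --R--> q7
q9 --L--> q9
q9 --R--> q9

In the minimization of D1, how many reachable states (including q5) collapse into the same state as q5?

2

First remove the unreachable states {q4}; 9 states remain.
P0 = {q1,q2,q5,q7,q9} | {q0,q3,q6,q8}.
Refine {q1,q2,q5,q7,q9} on symbol L: members go to different blocks, giving {q1,q5,q9} and {q2,q7}.
Refine {q1,q5,q9} on symbol R: members go to different blocks, giving {q1,q5} and {q9}.
The partition is now stable with 4 blocks: {q1,q5} | {q0,q3,q6,q8} | {q2,q7} | {q9}.
State q5 belongs to the block {q1,q5}, which has 2 states.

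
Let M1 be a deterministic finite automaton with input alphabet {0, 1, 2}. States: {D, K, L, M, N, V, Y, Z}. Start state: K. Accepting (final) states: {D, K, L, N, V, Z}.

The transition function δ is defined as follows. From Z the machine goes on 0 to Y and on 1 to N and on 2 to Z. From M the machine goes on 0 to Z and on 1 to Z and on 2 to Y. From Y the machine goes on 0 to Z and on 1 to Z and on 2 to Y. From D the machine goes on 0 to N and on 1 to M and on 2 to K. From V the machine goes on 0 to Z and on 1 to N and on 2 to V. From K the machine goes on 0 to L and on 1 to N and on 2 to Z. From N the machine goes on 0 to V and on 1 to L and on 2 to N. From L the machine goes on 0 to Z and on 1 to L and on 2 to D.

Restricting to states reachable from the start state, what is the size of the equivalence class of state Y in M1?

All states are reachable from the start state.
Start with accepting vs non-accepting: {D,K,L,N,V,Z} | {M,Y}.
Refine {D,K,L,N,V,Z} on symbol 0: members go to different blocks, giving {D,K,L,N,V} and {Z}.
On input 0, block {D,K,L,N,V} splits into {D,K,N} and {L,V}.
On input 0, block {D,K,N} splits into {K,N} and {D}.
On input 1, block {K,N} splits into {K} and {N}.
Split {L,V} by δ(·,1) → {L} and {V}.
Stable partition: {K} | {M,Y} | {Z} | {L} | {D} | {N} | {V} — 7 equivalence classes.
The equivalence class containing Y is {M,Y}, of size 2.

2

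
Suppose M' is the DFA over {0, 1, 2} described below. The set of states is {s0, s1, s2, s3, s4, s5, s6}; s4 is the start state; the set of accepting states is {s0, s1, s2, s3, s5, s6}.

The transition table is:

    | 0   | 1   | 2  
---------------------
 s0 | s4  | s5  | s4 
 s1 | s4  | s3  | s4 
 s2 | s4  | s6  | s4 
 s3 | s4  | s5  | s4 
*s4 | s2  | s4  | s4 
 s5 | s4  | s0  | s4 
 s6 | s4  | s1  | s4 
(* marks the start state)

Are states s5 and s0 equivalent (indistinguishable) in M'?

Yes

Every state is reachable, so we keep all 7.
P0 = {s0,s1,s2,s3,s5,s6} | {s4}.
No further refinement is possible. Final partition (2 blocks): {s0,s1,s2,s3,s5,s6} | {s4}.
s5 and s0 lie in the same block of the stable partition, so they are equivalent — no string distinguishes them.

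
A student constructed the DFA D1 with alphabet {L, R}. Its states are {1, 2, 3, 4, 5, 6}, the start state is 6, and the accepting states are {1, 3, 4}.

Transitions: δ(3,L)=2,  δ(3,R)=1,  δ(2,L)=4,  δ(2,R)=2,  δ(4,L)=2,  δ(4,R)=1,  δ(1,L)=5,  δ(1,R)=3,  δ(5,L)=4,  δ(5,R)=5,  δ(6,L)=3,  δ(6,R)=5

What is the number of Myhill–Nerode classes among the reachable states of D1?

All states are reachable from the start state.
Start with accepting vs non-accepting: {1,3,4} | {2,5,6}.
No further refinement is possible. Final partition (2 blocks): {1,3,4} | {2,5,6}.

2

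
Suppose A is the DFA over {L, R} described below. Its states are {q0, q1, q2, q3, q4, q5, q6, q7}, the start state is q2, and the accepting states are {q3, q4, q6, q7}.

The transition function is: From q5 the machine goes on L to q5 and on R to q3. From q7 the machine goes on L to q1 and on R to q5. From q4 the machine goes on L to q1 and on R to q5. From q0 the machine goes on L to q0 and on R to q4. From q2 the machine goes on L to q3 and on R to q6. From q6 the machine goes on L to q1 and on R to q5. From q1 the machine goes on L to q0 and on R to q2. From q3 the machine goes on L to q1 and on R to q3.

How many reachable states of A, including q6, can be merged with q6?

States {q7} cannot be reached from the start state, so discard them.
Start with accepting vs non-accepting: {q3,q4,q6} | {q0,q1,q2,q5}.
Split {q3,q4,q6} by δ(·,R) → {q4,q6} and {q3}.
On input L, block {q0,q1,q2,q5} splits into {q0,q1,q5} and {q2}.
On input R, block {q0,q1,q5} splits into {q0} and {q1} and {q5}.
Stable partition: {q4,q6} | {q0} | {q3} | {q2} | {q1} | {q5} — 6 equivalence classes.
The equivalence class containing q6 is {q4,q6}, of size 2.

2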